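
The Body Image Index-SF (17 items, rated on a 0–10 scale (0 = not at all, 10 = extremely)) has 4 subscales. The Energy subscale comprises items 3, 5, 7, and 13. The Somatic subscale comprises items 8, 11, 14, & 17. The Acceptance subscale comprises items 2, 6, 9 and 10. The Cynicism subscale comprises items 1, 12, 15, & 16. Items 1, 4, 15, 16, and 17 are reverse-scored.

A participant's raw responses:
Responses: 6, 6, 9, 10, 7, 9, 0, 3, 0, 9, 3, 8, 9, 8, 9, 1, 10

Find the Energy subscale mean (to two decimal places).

Energy items: 3, 5, 7, 13.
  item 3: 9
  item 5: 7
  item 7: 0
  item 13: 9
Sum = 9 + 7 + 0 + 9 = 25
Mean = 25 / 4 = 6.25

6.25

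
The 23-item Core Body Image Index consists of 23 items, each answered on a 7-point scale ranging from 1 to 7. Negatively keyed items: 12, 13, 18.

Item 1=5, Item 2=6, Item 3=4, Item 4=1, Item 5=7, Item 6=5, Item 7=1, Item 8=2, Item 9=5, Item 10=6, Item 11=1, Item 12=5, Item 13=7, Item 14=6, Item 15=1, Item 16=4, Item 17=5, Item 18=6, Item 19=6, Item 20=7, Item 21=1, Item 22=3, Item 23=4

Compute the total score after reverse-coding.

Raw sum = 98. Negatively keyed items: 12, 13, 18; their raw sum = 18.
Each reversal replaces raw with 8 − raw, changing the total by 8 − 2·raw per item.
Total = 98 + 3·8 − 2·18 = 98 + 24 − 36 = 86

86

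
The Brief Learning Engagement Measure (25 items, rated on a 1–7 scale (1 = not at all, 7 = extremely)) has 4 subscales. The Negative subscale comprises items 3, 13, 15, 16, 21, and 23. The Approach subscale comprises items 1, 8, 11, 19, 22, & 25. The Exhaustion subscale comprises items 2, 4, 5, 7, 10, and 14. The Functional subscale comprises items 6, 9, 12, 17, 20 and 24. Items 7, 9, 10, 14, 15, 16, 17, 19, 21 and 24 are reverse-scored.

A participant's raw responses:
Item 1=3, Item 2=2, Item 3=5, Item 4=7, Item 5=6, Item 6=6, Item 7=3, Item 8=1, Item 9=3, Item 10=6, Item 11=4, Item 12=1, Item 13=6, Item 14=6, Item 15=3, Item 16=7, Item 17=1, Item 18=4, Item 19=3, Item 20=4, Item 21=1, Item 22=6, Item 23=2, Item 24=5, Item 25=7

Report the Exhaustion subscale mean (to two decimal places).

4.00

Exhaustion items: 2, 4, 5, 7, 10, 14.
Of these, items 7, 10, and 14 are reverse-scored; on a 1–7 scale, reversed = 8 − raw.
  item 2: 2
  item 4: 7
  item 5: 6
  item 7: 8 − 3 = 5
  item 10: 8 − 6 = 2
  item 14: 8 − 6 = 2
Sum = 2 + 7 + 6 + 5 + 2 + 2 = 24
Mean = 24 / 6 = 4.00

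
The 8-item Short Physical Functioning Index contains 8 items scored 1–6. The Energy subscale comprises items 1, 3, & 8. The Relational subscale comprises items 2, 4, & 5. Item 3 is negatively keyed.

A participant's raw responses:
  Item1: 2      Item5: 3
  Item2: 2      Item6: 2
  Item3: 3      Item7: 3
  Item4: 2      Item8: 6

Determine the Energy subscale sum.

12

Energy items: 1, 3, 8.
Of these, item 3 is negatively keyed; on a 1–6 scale, reversed = 7 − raw.
  item 1: 2
  item 3: 7 − 3 = 4
  item 8: 6
Sum = 2 + 4 + 6 = 12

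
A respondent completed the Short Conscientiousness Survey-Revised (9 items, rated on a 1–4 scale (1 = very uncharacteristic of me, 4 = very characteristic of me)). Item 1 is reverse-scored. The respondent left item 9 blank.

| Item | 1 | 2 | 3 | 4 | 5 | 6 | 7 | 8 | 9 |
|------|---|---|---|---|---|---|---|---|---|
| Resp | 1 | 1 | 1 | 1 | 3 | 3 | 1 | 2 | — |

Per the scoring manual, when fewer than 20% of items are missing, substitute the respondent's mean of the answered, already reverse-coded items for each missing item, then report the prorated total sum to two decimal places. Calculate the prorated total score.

Reverse-coded (reverse-coded value = 5 − response):
  item 1: 5 − 1 = 4
Completed scored items (8 of 9): 4, 1, 1, 1, 3, 3, 1, 2; sum = 16.
Person mean = 16 / 8 ≈ 2.0000
Prorated total = (16 / 8) × 9 = 18.00 (to 2 dp)

18.00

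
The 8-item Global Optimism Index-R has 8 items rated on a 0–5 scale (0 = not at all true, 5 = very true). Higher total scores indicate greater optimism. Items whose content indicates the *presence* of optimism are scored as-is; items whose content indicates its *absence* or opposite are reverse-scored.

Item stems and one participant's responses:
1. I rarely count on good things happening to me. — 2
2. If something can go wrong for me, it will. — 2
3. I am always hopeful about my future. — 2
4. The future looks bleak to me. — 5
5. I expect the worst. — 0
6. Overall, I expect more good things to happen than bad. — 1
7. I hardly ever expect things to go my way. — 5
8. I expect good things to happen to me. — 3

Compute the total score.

Items 1, 2, 4, 5, 7 describe the absence/opposite of optimism → reverse-score.
on a 0–5 scale, reversed = 5 − raw.
  item 1: 5 − 2 = 3
  item 2: 5 − 2 = 3
  item 3: 2
  item 4: 5 − 5 = 0
  item 5: 5 − 0 = 5
  item 6: 1
  item 7: 5 − 5 = 0
  item 8: 3
Total = 3 + 3 + 2 + 0 + 5 + 1 + 0 + 3 = 17

17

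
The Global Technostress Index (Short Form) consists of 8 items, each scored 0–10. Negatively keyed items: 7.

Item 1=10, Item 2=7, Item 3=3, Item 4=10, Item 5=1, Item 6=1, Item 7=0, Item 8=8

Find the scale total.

Apply reverse scoring (reverse-coded value = 10 − response):
  item 7: 10 − 0 = 10
Scored items: 10, 7, 3, 10, 1, 1, 10, 8
Total = 10 + 7 + 3 + 10 + 1 + 1 + 10 + 8 = 50

50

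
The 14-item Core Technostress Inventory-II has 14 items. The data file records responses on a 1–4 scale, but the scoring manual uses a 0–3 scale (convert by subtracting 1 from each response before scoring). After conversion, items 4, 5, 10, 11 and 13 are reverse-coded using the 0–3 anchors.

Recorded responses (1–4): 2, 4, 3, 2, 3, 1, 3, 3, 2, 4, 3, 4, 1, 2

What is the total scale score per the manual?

Convert to 0–3: 1, 3, 2, 1, 2, 0, 2, 2, 1, 3, 2, 3, 0, 1
Reverse-coded (reverse-coded value = 3 − response):
  item 4: 3 − 1 = 2
  item 5: 3 − 2 = 1
  item 10: 3 − 3 = 0
  item 11: 3 − 2 = 1
  item 13: 3 − 0 = 3
Scored: 1, 3, 2, 2, 1, 0, 2, 2, 1, 0, 1, 3, 3, 1
Total = 22

22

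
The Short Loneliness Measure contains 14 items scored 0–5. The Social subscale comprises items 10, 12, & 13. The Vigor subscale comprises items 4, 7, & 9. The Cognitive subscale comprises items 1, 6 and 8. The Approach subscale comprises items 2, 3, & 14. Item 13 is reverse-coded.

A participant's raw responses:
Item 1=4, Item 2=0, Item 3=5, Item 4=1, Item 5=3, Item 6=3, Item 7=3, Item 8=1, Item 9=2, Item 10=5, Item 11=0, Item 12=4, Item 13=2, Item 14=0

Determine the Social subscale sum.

12

Social items: 10, 12, 13.
Of these, item 13 is reverse-coded; on a 0–5 scale, reversed = 5 − raw.
  item 10: 5
  item 12: 4
  item 13: 5 − 2 = 3
Sum = 5 + 4 + 3 = 12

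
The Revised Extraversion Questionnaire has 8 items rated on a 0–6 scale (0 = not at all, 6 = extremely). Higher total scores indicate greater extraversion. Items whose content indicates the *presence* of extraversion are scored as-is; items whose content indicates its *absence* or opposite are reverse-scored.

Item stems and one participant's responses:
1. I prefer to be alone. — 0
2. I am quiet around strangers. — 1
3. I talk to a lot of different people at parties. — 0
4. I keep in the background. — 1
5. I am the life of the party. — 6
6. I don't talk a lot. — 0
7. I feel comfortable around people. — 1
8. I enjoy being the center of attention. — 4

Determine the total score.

Items 1, 2, 4, 6 describe the absence/opposite of extraversion → reverse-score.
reverse-coded value = 6 − response.
  item 1: 6 − 0 = 6
  item 2: 6 − 1 = 5
  item 3: 0
  item 4: 6 − 1 = 5
  item 5: 6
  item 6: 6 − 0 = 6
  item 7: 1
  item 8: 4
Total = 6 + 5 + 0 + 5 + 6 + 6 + 1 + 4 = 33

33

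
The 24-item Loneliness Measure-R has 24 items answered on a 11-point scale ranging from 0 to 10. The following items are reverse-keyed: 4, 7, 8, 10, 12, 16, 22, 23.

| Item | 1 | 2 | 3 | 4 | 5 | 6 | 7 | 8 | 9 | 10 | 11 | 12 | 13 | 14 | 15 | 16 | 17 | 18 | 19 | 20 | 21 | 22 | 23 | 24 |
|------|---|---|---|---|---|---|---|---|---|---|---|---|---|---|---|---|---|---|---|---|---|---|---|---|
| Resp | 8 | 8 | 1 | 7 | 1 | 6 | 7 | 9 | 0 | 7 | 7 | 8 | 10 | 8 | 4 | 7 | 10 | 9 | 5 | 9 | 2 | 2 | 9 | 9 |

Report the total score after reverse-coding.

121

Reversing items 4, 7, 8, 10, 12, 16, 22, & 23 with 10 − raw:
Total = 8 + 8 + 1 + (10−7) + 1 + 6 + (10−7) + (10−9) + 0 + (10−7) + 7 + (10−8) + 10 + 8 + 4 + (10−7) + 10 + 9 + 5 + 9 + 2 + (10−2) + (10−9) + 9
      = 8 + 8 + 1 + 3 + 1 + 6 + 3 + 1 + 0 + 3 + 7 + 2 + 10 + 8 + 4 + 3 + 10 + 9 + 5 + 9 + 2 + 8 + 1 + 9 = 121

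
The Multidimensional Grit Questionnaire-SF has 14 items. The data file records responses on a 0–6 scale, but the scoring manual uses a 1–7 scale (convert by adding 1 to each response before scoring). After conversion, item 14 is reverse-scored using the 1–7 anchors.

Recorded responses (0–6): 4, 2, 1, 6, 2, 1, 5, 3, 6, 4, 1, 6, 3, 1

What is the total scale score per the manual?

63

Convert to 1–7: 5, 3, 2, 7, 3, 2, 6, 4, 7, 5, 2, 7, 4, 2
Reverse-coded (on a 1–7 scale, reversed = 8 − raw):
  item 14: 8 − 2 = 6
Scored: 5, 3, 2, 7, 3, 2, 6, 4, 7, 5, 2, 7, 4, 6
Total = 63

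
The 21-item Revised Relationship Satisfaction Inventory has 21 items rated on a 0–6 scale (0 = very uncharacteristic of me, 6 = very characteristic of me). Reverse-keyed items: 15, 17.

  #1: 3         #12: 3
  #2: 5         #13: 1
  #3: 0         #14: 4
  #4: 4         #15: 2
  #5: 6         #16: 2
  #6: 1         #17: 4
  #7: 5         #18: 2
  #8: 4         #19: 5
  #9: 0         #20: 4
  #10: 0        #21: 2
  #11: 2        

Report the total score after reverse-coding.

Reversing items 15 and 17 with 6 − raw:
Total = 3 + 5 + 0 + 4 + 6 + 1 + 5 + 4 + 0 + 0 + 2 + 3 + 1 + 4 + (6−2) + 2 + (6−4) + 2 + 5 + 4 + 2
      = 3 + 5 + 0 + 4 + 6 + 1 + 5 + 4 + 0 + 0 + 2 + 3 + 1 + 4 + 4 + 2 + 2 + 2 + 5 + 4 + 2 = 59

59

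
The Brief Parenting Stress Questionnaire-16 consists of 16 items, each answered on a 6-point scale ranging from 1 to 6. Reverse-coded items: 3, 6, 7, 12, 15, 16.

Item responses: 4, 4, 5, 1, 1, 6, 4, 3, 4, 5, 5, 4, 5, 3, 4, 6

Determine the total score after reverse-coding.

48

Raw sum = 64. Reverse-coded items: 3, 6, 7, 12, 15, 16; their raw sum = 29.
Each reversal replaces raw with 7 − raw, changing the total by 7 − 2·raw per item.
Total = 64 + 6·7 − 2·29 = 64 + 42 − 58 = 48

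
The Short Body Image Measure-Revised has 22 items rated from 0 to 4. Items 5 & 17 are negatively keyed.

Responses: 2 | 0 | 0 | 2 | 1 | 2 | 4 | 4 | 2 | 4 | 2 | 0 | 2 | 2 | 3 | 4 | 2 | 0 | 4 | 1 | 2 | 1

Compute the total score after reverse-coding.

46

Raw sum = 44. Negatively keyed items: 5, 17; their raw sum = 3.
Each reversal replaces raw with 4 − raw, changing the total by 4 − 2·raw per item.
Total = 44 + 2·4 − 2·3 = 44 + 8 − 6 = 46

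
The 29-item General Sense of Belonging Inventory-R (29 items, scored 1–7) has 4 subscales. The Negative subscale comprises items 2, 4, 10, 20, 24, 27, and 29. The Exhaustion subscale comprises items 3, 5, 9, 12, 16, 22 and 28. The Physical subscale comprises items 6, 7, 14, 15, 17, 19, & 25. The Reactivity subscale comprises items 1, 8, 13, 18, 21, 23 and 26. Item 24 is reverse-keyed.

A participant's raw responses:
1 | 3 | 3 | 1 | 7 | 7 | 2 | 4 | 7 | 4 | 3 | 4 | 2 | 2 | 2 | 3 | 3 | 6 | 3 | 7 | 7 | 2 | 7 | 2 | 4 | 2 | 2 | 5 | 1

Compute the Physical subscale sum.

23

Physical items: 6, 7, 14, 15, 17, 19, 25.
  item 6: 7
  item 7: 2
  item 14: 2
  item 15: 2
  item 17: 3
  item 19: 3
  item 25: 4
Sum = 7 + 2 + 2 + 2 + 3 + 3 + 4 = 23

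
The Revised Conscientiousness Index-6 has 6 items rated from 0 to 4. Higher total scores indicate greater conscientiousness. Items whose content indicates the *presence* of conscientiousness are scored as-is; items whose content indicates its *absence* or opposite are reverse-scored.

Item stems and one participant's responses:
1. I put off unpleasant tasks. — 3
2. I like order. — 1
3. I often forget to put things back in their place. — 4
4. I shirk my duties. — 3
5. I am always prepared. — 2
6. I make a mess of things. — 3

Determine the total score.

Items 1, 3, 4, 6 describe the absence/opposite of conscientiousness → reverse-score.
on a 0–4 scale, reversed = 4 − raw.
  item 1: 4 − 3 = 1
  item 2: 1
  item 3: 4 − 4 = 0
  item 4: 4 − 3 = 1
  item 5: 2
  item 6: 4 − 3 = 1
Total = 1 + 1 + 0 + 1 + 2 + 1 = 6

6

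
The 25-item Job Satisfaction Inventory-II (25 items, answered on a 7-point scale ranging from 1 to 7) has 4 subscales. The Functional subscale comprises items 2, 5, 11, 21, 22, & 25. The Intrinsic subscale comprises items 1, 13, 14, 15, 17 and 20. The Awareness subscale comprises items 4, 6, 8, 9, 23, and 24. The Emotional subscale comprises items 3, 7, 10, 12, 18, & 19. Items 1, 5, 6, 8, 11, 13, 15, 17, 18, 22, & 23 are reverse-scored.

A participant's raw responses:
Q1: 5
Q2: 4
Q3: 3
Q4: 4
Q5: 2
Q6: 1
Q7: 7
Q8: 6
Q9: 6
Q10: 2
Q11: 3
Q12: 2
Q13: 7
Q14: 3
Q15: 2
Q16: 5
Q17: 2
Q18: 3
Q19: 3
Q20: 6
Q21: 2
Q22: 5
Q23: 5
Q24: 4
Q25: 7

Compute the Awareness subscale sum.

Awareness items: 4, 6, 8, 9, 23, 24.
Of these, items 6, 8 and 23 are reverse-scored; reversed = (1+7) − raw = 8 − raw.
  item 4: 4
  item 6: 8 − 1 = 7
  item 8: 8 − 6 = 2
  item 9: 6
  item 23: 8 − 5 = 3
  item 24: 4
Sum = 4 + 7 + 2 + 6 + 3 + 4 = 26

26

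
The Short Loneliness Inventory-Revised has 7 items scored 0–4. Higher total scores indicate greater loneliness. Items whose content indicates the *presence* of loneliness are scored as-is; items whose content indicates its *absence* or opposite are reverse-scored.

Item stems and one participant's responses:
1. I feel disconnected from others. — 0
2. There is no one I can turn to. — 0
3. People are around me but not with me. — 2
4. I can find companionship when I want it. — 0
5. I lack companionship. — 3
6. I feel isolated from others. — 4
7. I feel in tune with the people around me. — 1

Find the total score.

Items 4, 7 describe the absence/opposite of loneliness → reverse-score.
on a 0–4 scale, reversed = 4 − raw.
  item 1: 0
  item 2: 0
  item 3: 2
  item 4: 4 − 0 = 4
  item 5: 3
  item 6: 4
  item 7: 4 − 1 = 3
Total = 0 + 0 + 2 + 4 + 3 + 4 + 3 = 16

16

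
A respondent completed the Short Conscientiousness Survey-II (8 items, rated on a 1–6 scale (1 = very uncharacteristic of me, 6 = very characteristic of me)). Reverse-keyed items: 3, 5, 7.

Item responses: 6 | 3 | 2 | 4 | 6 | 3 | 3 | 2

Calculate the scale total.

28

Raw sum = 29. Reverse-keyed items: 3, 5, 7; their raw sum = 11.
Each reversal replaces raw with 7 − raw, changing the total by 7 − 2·raw per item.
Total = 29 + 3·7 − 2·11 = 29 + 21 − 22 = 28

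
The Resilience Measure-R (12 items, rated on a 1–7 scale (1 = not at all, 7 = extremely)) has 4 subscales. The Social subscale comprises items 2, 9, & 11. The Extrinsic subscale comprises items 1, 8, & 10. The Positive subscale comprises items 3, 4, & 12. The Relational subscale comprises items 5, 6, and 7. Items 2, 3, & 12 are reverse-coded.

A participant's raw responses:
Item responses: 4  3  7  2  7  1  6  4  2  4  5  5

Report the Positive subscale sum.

6

Positive items: 3, 4, 12.
Of these, items 3 & 12 are reverse-coded; on a 1–7 scale, reversed = 8 − raw.
  item 3: 8 − 7 = 1
  item 4: 2
  item 12: 8 − 5 = 3
Sum = 1 + 2 + 3 = 6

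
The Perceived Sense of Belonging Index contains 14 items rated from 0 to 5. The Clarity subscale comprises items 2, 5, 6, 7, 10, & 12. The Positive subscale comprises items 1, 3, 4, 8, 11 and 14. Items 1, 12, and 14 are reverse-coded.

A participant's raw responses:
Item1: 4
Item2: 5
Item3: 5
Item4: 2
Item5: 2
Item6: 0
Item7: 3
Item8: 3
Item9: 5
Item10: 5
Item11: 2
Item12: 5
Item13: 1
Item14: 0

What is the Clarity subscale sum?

Clarity items: 2, 5, 6, 7, 10, 12.
Of these, item 12 is reverse-coded; on a 0–5 scale, reversed = 5 − raw.
  item 2: 5
  item 5: 2
  item 6: 0
  item 7: 3
  item 10: 5
  item 12: 5 − 5 = 0
Sum = 5 + 2 + 0 + 3 + 5 + 0 = 15

15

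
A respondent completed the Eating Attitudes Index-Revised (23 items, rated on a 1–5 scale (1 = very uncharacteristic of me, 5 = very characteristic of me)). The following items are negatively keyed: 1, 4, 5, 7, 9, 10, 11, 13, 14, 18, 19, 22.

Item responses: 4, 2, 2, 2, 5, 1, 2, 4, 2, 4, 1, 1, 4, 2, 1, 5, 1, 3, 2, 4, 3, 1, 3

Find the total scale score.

Raw sum = 59. Negatively keyed items: 1, 4, 5, 7, 9, 10, 11, 13, 14, 18, 19, 22; their raw sum = 32.
Each reversal replaces raw with 6 − raw, changing the total by 6 − 2·raw per item.
Total = 59 + 12·6 − 2·32 = 59 + 72 − 64 = 67

67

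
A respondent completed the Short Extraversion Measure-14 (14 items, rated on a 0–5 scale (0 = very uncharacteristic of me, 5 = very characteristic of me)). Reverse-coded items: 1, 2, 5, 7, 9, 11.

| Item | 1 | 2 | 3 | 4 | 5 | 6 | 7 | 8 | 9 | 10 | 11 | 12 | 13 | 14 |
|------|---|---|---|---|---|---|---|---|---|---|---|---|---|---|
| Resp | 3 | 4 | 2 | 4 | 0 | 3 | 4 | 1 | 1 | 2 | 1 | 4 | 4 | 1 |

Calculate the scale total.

Reversing items 1, 2, 5, 7, 9 and 11 with 5 − raw:
Total = (5−3) + (5−4) + 2 + 4 + (5−0) + 3 + (5−4) + 1 + (5−1) + 2 + (5−1) + 4 + 4 + 1
      = 2 + 1 + 2 + 4 + 5 + 3 + 1 + 1 + 4 + 2 + 4 + 4 + 4 + 1 = 38

38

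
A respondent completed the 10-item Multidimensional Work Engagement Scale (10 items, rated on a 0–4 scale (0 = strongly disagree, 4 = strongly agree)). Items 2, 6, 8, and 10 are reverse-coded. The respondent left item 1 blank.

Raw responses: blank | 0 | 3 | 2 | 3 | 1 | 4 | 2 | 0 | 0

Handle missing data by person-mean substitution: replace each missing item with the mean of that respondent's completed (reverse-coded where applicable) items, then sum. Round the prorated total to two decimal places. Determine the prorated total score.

27.78

Reverse-coded (reversed = (0+4) − raw = 4 − raw):
  item 2: 4 − 0 = 4
  item 6: 4 − 1 = 3
  item 8: 4 − 2 = 2
  item 10: 4 − 0 = 4
Completed scored items (9 of 10): 4, 3, 2, 3, 3, 4, 2, 0, 4; sum = 25.
Person mean = 25 / 9 ≈ 2.7778
Prorated total = (25 / 9) × 10 = 27.78 (to 2 dp)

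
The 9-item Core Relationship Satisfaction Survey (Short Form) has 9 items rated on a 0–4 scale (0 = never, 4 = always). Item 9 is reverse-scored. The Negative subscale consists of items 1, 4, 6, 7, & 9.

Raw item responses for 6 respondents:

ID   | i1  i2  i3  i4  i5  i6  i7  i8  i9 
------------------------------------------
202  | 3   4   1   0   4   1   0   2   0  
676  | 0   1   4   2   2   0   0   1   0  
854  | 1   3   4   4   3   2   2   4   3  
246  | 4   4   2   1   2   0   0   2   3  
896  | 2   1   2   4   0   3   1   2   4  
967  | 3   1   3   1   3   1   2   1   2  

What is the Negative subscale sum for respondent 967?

Respondent 967 raw: 3, 1, 3, 1, 3, 1, 2, 1, 2.
Negative items: 1, 4, 6, 7, 9.
Reverse-coded (on a 0–4 scale, reversed = 4 − raw):
  item 1: 3
  item 4: 1
  item 6: 1
  item 7: 2
  item 9: 4 − 2 = 2
Sum = 3 + 1 + 1 + 2 + 2 = 9

9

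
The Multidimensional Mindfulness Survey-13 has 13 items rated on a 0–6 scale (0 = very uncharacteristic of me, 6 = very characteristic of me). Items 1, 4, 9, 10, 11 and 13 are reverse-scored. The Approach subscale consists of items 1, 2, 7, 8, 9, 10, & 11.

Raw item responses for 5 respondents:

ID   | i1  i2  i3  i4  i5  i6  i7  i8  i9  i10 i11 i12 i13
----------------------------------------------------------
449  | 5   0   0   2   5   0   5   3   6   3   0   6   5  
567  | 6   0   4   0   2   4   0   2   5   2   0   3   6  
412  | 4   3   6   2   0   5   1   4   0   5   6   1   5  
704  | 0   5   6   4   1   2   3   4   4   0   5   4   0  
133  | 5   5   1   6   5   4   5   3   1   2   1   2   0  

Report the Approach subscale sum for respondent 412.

17

Respondent 412 raw: 4, 3, 6, 2, 0, 5, 1, 4, 0, 5, 6, 1, 5.
Approach items: 1, 2, 7, 8, 9, 10, 11.
Reverse-coded (reversed = (0+6) − raw = 6 − raw):
  item 1: 6 − 4 = 2
  item 2: 3
  item 7: 1
  item 8: 4
  item 9: 6 − 0 = 6
  item 10: 6 − 5 = 1
  item 11: 6 − 6 = 0
Sum = 2 + 3 + 1 + 4 + 6 + 1 + 0 = 17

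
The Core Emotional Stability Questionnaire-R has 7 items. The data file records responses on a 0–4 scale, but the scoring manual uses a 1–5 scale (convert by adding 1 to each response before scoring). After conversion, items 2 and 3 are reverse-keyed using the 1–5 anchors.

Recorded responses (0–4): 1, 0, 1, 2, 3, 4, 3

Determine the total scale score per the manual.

27

Convert to 1–5: 2, 1, 2, 3, 4, 5, 4
Reverse-coded (reversed = (1+5) − raw = 6 − raw):
  item 2: 6 − 1 = 5
  item 3: 6 − 2 = 4
Scored: 2, 5, 4, 3, 4, 5, 4
Total = 27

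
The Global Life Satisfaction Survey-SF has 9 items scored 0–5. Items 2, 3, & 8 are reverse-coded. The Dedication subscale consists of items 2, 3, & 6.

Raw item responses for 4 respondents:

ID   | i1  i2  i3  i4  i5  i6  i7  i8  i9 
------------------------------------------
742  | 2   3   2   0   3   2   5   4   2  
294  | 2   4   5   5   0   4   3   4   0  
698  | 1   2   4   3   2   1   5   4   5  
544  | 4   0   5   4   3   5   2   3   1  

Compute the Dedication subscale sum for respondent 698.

5

Respondent 698 raw: 1, 2, 4, 3, 2, 1, 5, 4, 5.
Dedication items: 2, 3, 6.
Reverse-coded (reverse-coded value = 5 − response):
  item 2: 5 − 2 = 3
  item 3: 5 − 4 = 1
  item 6: 1
Sum = 3 + 1 + 1 = 5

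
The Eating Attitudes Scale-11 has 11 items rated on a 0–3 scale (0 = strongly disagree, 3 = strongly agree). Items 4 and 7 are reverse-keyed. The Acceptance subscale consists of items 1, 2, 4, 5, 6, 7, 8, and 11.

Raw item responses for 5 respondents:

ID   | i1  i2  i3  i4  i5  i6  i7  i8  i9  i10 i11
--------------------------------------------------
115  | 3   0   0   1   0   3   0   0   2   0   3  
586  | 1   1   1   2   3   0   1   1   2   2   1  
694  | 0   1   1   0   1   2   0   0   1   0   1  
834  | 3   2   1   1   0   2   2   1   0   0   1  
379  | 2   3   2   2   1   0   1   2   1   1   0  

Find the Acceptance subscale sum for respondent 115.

14

Respondent 115 raw: 3, 0, 0, 1, 0, 3, 0, 0, 2, 0, 3.
Acceptance items: 1, 2, 4, 5, 6, 7, 8, 11.
Reverse-coded (on a 0–3 scale, reversed = 3 − raw):
  item 1: 3
  item 2: 0
  item 4: 3 − 1 = 2
  item 5: 0
  item 6: 3
  item 7: 3 − 0 = 3
  item 8: 0
  item 11: 3
Sum = 3 + 0 + 2 + 0 + 3 + 3 + 0 + 3 = 14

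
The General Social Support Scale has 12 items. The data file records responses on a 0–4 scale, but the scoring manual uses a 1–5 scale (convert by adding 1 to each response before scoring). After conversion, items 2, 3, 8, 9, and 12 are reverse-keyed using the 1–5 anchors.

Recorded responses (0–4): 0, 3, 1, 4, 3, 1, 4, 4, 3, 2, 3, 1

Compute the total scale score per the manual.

37

Convert to 1–5: 1, 4, 2, 5, 4, 2, 5, 5, 4, 3, 4, 2
Reverse-coded (reverse-coded value = 6 − response):
  item 2: 6 − 4 = 2
  item 3: 6 − 2 = 4
  item 8: 6 − 5 = 1
  item 9: 6 − 4 = 2
  item 12: 6 − 2 = 4
Scored: 1, 2, 4, 5, 4, 2, 5, 1, 2, 3, 4, 4
Total = 37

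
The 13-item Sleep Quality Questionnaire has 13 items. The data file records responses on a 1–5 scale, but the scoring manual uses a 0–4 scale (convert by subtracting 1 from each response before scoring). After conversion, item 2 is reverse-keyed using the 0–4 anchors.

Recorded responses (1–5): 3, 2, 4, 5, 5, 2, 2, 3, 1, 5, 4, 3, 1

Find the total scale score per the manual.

Convert to 0–4: 2, 1, 3, 4, 4, 1, 1, 2, 0, 4, 3, 2, 0
Reverse-coded (reverse-coded value = 4 − response):
  item 2: 4 − 1 = 3
Scored: 2, 3, 3, 4, 4, 1, 1, 2, 0, 4, 3, 2, 0
Total = 29

29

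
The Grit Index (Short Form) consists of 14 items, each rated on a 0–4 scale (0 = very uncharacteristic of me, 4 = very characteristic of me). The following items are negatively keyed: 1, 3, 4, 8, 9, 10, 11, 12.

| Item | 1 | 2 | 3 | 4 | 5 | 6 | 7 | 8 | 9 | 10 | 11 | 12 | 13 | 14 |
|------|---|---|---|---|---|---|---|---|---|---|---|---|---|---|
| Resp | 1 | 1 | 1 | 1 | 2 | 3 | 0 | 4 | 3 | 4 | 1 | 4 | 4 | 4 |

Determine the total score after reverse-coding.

Reversing items 1, 3, 4, 8, 9, 10, 11, and 12 with 4 − raw:
Total = (4−1) + 1 + (4−1) + (4−1) + 2 + 3 + 0 + (4−4) + (4−3) + (4−4) + (4−1) + (4−4) + 4 + 4
      = 3 + 1 + 3 + 3 + 2 + 3 + 0 + 0 + 1 + 0 + 3 + 0 + 4 + 4 = 27

27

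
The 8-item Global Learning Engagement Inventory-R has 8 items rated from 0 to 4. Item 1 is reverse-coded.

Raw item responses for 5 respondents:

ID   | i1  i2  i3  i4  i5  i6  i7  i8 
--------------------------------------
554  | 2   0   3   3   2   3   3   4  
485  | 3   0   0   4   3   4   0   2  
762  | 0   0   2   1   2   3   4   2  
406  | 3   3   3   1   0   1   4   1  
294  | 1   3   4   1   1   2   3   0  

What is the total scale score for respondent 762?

Respondent 762 raw: 0, 0, 2, 1, 2, 3, 4, 2.
Reverse-coded (on a 0–4 scale, reversed = 4 − raw):
  item 1: 4 − 0 = 4
  item 2: 0
  item 3: 2
  item 4: 1
  item 5: 2
  item 6: 3
  item 7: 4
  item 8: 2
Sum = 4 + 0 + 2 + 1 + 2 + 3 + 4 + 2 = 18

18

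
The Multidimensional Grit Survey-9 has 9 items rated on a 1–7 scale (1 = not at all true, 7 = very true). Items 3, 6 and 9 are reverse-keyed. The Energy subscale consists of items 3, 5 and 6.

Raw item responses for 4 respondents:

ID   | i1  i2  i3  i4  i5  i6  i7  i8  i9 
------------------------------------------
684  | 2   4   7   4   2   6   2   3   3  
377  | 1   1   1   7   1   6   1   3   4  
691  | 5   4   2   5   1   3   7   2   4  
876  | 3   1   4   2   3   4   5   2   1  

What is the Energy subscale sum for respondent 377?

Respondent 377 raw: 1, 1, 1, 7, 1, 6, 1, 3, 4.
Energy items: 3, 5, 6.
Reverse-coded (reversed = (1+7) − raw = 8 − raw):
  item 3: 8 − 1 = 7
  item 5: 1
  item 6: 8 − 6 = 2
Sum = 7 + 1 + 2 = 10

10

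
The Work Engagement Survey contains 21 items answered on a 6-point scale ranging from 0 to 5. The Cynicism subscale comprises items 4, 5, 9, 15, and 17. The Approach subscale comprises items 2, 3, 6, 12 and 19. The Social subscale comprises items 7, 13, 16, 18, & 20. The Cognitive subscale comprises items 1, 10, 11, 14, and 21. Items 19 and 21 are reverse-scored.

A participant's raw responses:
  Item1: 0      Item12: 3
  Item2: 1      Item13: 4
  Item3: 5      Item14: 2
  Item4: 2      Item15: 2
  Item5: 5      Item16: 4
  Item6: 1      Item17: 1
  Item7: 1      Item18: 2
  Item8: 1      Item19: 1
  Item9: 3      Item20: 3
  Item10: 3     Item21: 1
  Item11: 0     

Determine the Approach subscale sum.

Approach items: 2, 3, 6, 12, 19.
Of these, item 19 is reverse-scored; reverse-coded value = 5 − response.
  item 2: 1
  item 3: 5
  item 6: 1
  item 12: 3
  item 19: 5 − 1 = 4
Sum = 1 + 5 + 1 + 3 + 4 = 14

14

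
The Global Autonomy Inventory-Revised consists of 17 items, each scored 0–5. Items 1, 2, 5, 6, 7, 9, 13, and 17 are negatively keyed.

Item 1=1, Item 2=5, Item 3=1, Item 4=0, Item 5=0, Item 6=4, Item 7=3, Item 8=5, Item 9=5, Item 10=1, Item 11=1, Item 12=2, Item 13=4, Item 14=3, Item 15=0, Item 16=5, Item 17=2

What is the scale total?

Raw sum = 42. Negatively keyed items: 1, 2, 5, 6, 7, 9, 13, 17; their raw sum = 24.
Each reversal replaces raw with 5 − raw, changing the total by 5 − 2·raw per item.
Total = 42 + 8·5 − 2·24 = 42 + 40 − 48 = 34

34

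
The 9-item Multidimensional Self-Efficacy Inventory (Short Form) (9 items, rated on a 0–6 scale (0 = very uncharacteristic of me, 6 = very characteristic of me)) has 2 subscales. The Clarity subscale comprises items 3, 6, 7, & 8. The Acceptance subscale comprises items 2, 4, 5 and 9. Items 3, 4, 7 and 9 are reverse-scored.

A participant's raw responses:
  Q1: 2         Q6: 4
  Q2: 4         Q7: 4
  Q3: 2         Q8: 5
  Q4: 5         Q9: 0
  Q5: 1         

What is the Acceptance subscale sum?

12

Acceptance items: 2, 4, 5, 9.
Of these, items 4 and 9 are reverse-scored; reversed = (0+6) − raw = 6 − raw.
  item 2: 4
  item 4: 6 − 5 = 1
  item 5: 1
  item 9: 6 − 0 = 6
Sum = 4 + 1 + 1 + 6 = 12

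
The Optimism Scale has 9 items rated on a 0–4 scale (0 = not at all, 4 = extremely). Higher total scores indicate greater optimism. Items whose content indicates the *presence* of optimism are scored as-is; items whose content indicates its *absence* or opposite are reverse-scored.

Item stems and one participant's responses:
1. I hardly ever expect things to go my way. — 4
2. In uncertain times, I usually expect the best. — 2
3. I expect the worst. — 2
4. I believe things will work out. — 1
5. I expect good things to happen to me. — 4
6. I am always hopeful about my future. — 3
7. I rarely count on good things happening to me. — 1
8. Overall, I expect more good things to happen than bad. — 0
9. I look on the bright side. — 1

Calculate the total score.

16

Items 1, 3, 7 describe the absence/opposite of optimism → reverse-score.
on a 0–4 scale, reversed = 4 − raw.
  item 1: 4 − 4 = 0
  item 2: 2
  item 3: 4 − 2 = 2
  item 4: 1
  item 5: 4
  item 6: 3
  item 7: 4 − 1 = 3
  item 8: 0
  item 9: 1
Total = 0 + 2 + 2 + 1 + 4 + 3 + 3 + 0 + 1 = 16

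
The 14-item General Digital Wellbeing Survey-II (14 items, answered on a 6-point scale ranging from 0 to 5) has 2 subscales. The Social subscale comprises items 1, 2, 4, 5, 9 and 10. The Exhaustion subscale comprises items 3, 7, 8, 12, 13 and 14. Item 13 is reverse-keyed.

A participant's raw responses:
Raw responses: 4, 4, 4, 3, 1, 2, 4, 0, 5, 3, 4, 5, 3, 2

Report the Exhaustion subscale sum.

17

Exhaustion items: 3, 7, 8, 12, 13, 14.
Of these, item 13 is reverse-keyed; reversed = (0+5) − raw = 5 − raw.
  item 3: 4
  item 7: 4
  item 8: 0
  item 12: 5
  item 13: 5 − 3 = 2
  item 14: 2
Sum = 4 + 4 + 0 + 5 + 2 + 2 = 17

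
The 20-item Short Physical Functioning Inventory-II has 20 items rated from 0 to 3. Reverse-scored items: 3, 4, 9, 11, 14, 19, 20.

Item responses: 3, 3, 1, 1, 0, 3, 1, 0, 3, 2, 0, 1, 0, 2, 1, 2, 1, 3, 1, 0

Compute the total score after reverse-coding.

33

Raw sum = 28. Reverse-scored items: 3, 4, 9, 11, 14, 19, 20; their raw sum = 8.
Each reversal replaces raw with 3 − raw, changing the total by 3 − 2·raw per item.
Total = 28 + 7·3 − 2·8 = 28 + 21 − 16 = 33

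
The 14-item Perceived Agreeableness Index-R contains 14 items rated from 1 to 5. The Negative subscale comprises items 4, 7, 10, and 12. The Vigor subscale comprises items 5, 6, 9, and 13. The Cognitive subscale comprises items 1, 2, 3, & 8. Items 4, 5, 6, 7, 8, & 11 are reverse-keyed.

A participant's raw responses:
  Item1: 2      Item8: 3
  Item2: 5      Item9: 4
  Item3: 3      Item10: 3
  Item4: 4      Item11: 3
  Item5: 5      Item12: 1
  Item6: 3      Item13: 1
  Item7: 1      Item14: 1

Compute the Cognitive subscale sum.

Cognitive items: 1, 2, 3, 8.
Of these, item 8 is reverse-keyed; on a 1–5 scale, reversed = 6 − raw.
  item 1: 2
  item 2: 5
  item 3: 3
  item 8: 6 − 3 = 3
Sum = 2 + 5 + 3 + 3 = 13

13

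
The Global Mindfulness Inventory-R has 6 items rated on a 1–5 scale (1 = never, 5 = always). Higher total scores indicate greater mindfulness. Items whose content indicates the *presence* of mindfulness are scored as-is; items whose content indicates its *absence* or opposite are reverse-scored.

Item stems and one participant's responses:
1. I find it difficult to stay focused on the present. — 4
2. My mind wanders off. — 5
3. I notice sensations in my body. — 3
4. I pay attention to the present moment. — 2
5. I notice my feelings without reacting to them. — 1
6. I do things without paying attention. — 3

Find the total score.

Items 1, 2, 6 describe the absence/opposite of mindfulness → reverse-score.
on a 1–5 scale, reversed = 6 − raw.
  item 1: 6 − 4 = 2
  item 2: 6 − 5 = 1
  item 3: 3
  item 4: 2
  item 5: 1
  item 6: 6 − 3 = 3
Total = 2 + 1 + 3 + 2 + 1 + 3 = 12

12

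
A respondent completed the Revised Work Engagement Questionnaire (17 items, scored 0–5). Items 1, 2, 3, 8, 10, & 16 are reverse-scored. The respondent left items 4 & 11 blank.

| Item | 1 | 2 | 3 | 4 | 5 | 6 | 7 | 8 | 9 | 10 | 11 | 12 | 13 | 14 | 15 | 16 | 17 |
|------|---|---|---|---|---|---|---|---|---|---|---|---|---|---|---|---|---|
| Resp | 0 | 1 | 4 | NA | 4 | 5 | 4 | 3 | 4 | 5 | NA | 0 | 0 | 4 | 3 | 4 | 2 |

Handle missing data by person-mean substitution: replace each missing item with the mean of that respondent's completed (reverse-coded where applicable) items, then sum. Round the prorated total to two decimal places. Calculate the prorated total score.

44.20

Reverse-coded (on a 0–5 scale, reversed = 5 − raw):
  item 1: 5 − 0 = 5
  item 2: 5 − 1 = 4
  item 3: 5 − 4 = 1
  item 8: 5 − 3 = 2
  item 10: 5 − 5 = 0
  item 16: 5 − 4 = 1
Completed scored items (15 of 17): 5, 4, 1, 4, 5, 4, 2, 4, 0, 0, 0, 4, 3, 1, 2; sum = 39.
Person mean = 39 / 15 ≈ 2.6000
Prorated total = (39 / 15) × 17 = 44.20 (to 2 dp)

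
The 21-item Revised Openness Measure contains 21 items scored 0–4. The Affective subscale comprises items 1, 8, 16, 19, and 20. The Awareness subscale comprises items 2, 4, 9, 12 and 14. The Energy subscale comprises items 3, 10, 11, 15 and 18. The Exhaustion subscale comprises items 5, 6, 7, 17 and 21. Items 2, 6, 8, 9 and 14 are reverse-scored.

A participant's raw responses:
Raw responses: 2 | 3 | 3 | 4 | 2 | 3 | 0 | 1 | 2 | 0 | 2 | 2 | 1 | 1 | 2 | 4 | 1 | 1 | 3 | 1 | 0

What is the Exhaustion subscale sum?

Exhaustion items: 5, 6, 7, 17, 21.
Of these, item 6 is reverse-scored; reversed = (0+4) − raw = 4 − raw.
  item 5: 2
  item 6: 4 − 3 = 1
  item 7: 0
  item 17: 1
  item 21: 0
Sum = 2 + 1 + 0 + 1 + 0 = 4

4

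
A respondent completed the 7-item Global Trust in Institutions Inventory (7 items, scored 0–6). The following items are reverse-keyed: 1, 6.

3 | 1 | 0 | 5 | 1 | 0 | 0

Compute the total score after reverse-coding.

16

Reversing items 1 & 6 with 6 − raw:
Total = (6−3) + 1 + 0 + 5 + 1 + (6−0) + 0
      = 3 + 1 + 0 + 5 + 1 + 6 + 0 = 16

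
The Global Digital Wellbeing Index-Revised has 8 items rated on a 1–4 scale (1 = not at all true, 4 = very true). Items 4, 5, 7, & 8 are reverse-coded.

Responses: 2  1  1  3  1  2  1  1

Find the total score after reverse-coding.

20

Reversing items 4, 5, 7, & 8 with 5 − raw:
Total = 2 + 1 + 1 + (5−3) + (5−1) + 2 + (5−1) + (5−1)
      = 2 + 1 + 1 + 2 + 4 + 2 + 4 + 4 = 20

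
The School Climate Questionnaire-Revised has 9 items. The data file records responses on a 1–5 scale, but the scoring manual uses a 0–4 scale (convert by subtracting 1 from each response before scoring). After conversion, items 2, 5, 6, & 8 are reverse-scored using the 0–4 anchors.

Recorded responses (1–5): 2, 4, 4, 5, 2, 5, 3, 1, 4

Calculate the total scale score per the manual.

Convert to 0–4: 1, 3, 3, 4, 1, 4, 2, 0, 3
Reverse-coded (on a 0–4 scale, reversed = 4 − raw):
  item 2: 4 − 3 = 1
  item 5: 4 − 1 = 3
  item 6: 4 − 4 = 0
  item 8: 4 − 0 = 4
Scored: 1, 1, 3, 4, 3, 0, 2, 4, 3
Total = 21

21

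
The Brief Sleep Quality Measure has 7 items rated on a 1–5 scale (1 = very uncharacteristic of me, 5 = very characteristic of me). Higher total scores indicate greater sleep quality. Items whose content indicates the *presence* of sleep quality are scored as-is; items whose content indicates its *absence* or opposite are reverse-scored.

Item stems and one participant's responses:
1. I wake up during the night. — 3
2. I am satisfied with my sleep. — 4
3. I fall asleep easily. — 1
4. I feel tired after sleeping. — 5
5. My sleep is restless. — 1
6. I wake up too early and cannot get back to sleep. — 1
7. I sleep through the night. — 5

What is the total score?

24

Items 1, 4, 5, 6 describe the absence/opposite of sleep quality → reverse-score.
on a 1–5 scale, reversed = 6 − raw.
  item 1: 6 − 3 = 3
  item 2: 4
  item 3: 1
  item 4: 6 − 5 = 1
  item 5: 6 − 1 = 5
  item 6: 6 − 1 = 5
  item 7: 5
Total = 3 + 4 + 1 + 1 + 5 + 5 + 5 = 24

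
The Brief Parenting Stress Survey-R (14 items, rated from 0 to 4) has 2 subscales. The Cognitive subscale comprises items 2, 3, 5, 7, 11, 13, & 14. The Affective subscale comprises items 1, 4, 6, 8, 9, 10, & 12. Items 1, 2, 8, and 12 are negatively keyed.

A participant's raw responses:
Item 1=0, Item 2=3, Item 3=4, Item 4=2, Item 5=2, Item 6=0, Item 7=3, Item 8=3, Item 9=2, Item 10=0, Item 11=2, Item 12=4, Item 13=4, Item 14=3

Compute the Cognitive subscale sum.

19

Cognitive items: 2, 3, 5, 7, 11, 13, 14.
Of these, item 2 is negatively keyed; reversed = (0+4) − raw = 4 − raw.
  item 2: 4 − 3 = 1
  item 3: 4
  item 5: 2
  item 7: 3
  item 11: 2
  item 13: 4
  item 14: 3
Sum = 1 + 4 + 2 + 3 + 2 + 4 + 3 = 19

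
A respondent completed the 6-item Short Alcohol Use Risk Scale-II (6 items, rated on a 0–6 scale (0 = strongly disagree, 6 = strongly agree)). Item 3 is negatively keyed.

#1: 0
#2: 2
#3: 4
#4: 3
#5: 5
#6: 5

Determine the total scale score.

17

Reverse-coded items (reversed = (0+6) − raw = 6 − raw):
  item 3: 6 − 4 = 2
Scored items: 0, 2, 2, 3, 5, 5
Total = 0 + 2 + 2 + 3 + 5 + 5 = 17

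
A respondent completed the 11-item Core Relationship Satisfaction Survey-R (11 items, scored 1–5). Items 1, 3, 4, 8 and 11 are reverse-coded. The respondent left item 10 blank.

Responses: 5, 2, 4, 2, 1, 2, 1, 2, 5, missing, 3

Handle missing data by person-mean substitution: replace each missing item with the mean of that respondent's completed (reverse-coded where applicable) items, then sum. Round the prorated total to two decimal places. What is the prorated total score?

Reverse-coded (on a 1–5 scale, reversed = 6 − raw):
  item 1: 6 − 5 = 1
  item 3: 6 − 4 = 2
  item 4: 6 − 2 = 4
  item 8: 6 − 2 = 4
  item 11: 6 − 3 = 3
Completed scored items (10 of 11): 1, 2, 2, 4, 1, 2, 1, 4, 5, 3; sum = 25.
Person mean = 25 / 10 ≈ 2.5000
Prorated total = (25 / 10) × 11 = 27.50 (to 2 dp)

27.50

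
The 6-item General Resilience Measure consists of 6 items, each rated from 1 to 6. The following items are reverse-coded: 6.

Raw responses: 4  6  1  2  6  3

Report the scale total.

23

Reversing item 6 with 7 − raw:
Total = 4 + 6 + 1 + 2 + 6 + (7−3)
      = 4 + 6 + 1 + 2 + 6 + 4 = 23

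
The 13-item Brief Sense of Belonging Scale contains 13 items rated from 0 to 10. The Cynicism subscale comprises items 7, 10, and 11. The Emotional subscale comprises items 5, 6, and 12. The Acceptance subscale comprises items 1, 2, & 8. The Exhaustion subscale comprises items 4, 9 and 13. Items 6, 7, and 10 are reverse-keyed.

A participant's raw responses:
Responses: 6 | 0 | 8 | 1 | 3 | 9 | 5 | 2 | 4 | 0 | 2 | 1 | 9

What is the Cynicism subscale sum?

Cynicism items: 7, 10, 11.
Of these, items 7 & 10 are reverse-keyed; on a 0–10 scale, reversed = 10 − raw.
  item 7: 10 − 5 = 5
  item 10: 10 − 0 = 10
  item 11: 2
Sum = 5 + 10 + 2 = 17

17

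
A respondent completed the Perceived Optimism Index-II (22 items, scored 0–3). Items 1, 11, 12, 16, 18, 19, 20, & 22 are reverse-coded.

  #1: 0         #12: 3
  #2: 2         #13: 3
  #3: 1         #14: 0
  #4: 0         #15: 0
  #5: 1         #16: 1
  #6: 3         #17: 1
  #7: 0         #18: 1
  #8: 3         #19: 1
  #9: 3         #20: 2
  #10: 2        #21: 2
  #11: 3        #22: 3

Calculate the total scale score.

31

Reverse-coded items (reversed = (0+3) − raw = 3 − raw):
  item 1: 3 − 0 = 3
  item 11: 3 − 3 = 0
  item 12: 3 − 3 = 0
  item 16: 3 − 1 = 2
  item 18: 3 − 1 = 2
  item 19: 3 − 1 = 2
  item 20: 3 − 2 = 1
  item 22: 3 − 3 = 0
Scored items: 3, 2, 1, 0, 1, 3, 0, 3, 3, 2, 0, 0, 3, 0, 0, 2, 1, 2, 2, 1, 2, 0
Total = 3 + 2 + 1 + 0 + 1 + 3 + 0 + 3 + 3 + 2 + 0 + 0 + 3 + 0 + 0 + 2 + 1 + 2 + 2 + 1 + 2 + 0 = 31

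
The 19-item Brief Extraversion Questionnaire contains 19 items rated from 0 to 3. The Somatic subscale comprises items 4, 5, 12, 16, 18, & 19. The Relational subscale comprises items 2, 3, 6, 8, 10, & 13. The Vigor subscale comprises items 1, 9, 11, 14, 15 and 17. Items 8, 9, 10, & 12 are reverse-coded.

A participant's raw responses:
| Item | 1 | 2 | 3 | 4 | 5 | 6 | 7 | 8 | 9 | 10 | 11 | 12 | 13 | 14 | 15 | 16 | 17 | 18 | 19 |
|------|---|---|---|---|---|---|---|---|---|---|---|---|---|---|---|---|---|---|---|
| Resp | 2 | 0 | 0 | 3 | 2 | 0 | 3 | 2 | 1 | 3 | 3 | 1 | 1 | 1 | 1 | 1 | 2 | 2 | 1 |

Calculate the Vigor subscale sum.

11

Vigor items: 1, 9, 11, 14, 15, 17.
Of these, item 9 is reverse-coded; reversed = (0+3) − raw = 3 − raw.
  item 1: 2
  item 9: 3 − 1 = 2
  item 11: 3
  item 14: 1
  item 15: 1
  item 17: 2
Sum = 2 + 2 + 3 + 1 + 1 + 2 = 11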